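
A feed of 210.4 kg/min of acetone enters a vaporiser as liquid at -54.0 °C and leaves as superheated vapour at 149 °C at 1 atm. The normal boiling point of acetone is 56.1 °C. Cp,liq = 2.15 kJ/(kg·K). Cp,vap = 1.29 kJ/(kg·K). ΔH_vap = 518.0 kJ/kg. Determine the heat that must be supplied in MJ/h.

Q = 11000 MJ/h

liquid -54.0→56.1 °C: 236.71 kJ/kg
vaporisation at 56.1 °C: 518 kJ/kg
vapour 56.1→149 °C: 119.84 kJ/kg
Δh = 236.71 + 518 + 119.84 = 874.56 kJ/kg
Q = ṁ·Δh = 210.4 kg/min × 874.56 kJ/kg = 184010 kJ/min
|Q| = 3066.8 kW = 11040 MJ/h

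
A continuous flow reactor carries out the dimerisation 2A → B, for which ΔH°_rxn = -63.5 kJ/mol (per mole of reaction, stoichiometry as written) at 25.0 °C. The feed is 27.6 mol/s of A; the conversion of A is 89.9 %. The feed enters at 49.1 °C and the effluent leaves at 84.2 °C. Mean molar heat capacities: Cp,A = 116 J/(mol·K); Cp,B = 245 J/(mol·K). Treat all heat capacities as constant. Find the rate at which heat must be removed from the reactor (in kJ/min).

Extent of reaction ξ = 0.899 × 27.6 / 2 = 12.406 mol/s
Reaction term: ξ·ΔH°_rxn = 12.406 × -63.5 = -787.79 kJ/s
Sensible, feed 49.1→25 °C: -77.159 kJ/s
Outlet flows (mol/s): A 2.7876, B 12.406
Sensible, products 25→84.2 °C: 199.08 kJ/s
Q = ΔH = -665.87 kJ/s = -665.87 kW
Heat removed = 39952 kJ/min

Q_out = 40000 kJ/min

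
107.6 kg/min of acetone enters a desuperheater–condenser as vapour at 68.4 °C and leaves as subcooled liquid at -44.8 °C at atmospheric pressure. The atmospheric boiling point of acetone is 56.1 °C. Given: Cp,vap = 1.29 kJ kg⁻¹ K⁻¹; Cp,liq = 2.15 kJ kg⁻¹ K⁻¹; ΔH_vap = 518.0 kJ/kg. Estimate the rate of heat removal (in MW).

Q_c = 1.35 MW

vapour 68.4→56.1 °C: -15.867 kJ/kg
condensation at 56.1 °C: -518 kJ/kg
liquid 56.1→-44.8 °C: -216.94 kJ/kg
Δh = -15.867 + -518 + -216.94 = -750.8 kJ/kg
Q = ṁ·Δh = 107.6 kg/min × -750.8 kJ/kg = -80786 kJ/min
|Q| = 1346.4 kW = 1.3464 MW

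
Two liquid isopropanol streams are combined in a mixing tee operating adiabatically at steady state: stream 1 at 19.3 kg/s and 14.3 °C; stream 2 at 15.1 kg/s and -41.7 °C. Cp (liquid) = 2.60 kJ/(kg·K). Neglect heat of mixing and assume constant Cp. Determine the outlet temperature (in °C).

Energy balance with Q = 0: Σ ṁᵢCp,ᵢ(T_out − Tᵢ) = 0
Σ ṁᵢCp,ᵢTᵢ = 19.3×2.60×14.3 + 15.1×2.60×-41.7 = -919.57
Σ ṁᵢCp,ᵢ = 19.3×2.60 + 15.1×2.60 = 89.44
T_out = -919.57 / 89.44 = -10.281 °C

T_out = -10.3 °C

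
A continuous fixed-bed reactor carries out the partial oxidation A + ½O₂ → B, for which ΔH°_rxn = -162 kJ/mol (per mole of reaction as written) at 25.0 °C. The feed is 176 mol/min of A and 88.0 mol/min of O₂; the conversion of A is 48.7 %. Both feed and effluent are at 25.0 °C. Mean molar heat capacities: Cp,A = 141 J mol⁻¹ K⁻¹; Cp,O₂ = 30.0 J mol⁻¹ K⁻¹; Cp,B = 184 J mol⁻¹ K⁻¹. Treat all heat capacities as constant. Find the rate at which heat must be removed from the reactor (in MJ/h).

Extent of reaction ξ = 0.487 × 176 = 85.712 mol/min
Reaction term: ξ·ΔH°_rxn = 85.712 × -162 = -13885 kJ/min
Q = ΔH = -13885 kJ/min = -231.42 kW
Heat removed = 833.12 MJ/h

Q_out = 833 MJ/h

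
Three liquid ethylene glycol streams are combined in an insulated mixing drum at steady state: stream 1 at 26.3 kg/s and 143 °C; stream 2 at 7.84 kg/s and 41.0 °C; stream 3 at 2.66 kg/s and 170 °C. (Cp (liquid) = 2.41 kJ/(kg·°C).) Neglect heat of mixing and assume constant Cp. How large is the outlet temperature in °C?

T_out = 123 °C

Adiabatic, steady state ⇒ Σ ṁᵢCp,ᵢ(T_out − Tᵢ) = 0
T_out = Σ ṁᵢCp,ᵢTᵢ / Σ ṁᵢCp,ᵢ
      = 10928 / 88.688 = 123.22 °C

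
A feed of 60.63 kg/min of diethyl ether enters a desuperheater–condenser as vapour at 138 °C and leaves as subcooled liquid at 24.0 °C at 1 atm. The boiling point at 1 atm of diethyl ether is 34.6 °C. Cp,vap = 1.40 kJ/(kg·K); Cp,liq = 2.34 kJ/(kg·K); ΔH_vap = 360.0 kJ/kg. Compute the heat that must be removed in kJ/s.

Q_c = 535 kJ/s

vapour 138→34.6 °C: -144.76 kJ/kg
condensation at 34.6 °C: -360 kJ/kg
liquid 34.6→24.0 °C: -24.804 kJ/kg
Δh = -144.76 + -360 + -24.804 = -529.56 kJ/kg
Q = ṁ·Δh = 60.63 kg/min × -529.56 kJ/kg = -32107 kJ/min
|Q| = 535.12 kW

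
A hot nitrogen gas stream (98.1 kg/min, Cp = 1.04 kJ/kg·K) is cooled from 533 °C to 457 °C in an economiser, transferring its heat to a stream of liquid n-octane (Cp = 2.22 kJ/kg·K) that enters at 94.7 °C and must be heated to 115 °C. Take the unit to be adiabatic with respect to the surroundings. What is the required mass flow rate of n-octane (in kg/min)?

Heat released by hot stream: Q = 98.1 × 1.04 × (533 − 457) = 7753.8 kJ/min
Energy balance on cold side (adiabatic exchanger): Q = ṁ_c·Cp_c·(T_c,out − T_c,in)
ṁ_c = 7753.8 / [2.22 × (115 − 94.7)] = 172.05 kg/min

ṁ_c = 172 kg/min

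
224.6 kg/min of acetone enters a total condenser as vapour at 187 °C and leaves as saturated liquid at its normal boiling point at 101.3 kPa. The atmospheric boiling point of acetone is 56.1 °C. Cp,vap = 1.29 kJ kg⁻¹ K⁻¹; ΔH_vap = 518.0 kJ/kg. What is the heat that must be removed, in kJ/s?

vapour 187→56.1 °C: -168.86 kJ/kg
condensation at 56.1 °C: -518 kJ/kg
Δh = -168.86 + -518 = -686.86 kJ/kg
Q = ṁ·Δh = 224.6 kg/min × -686.86 kJ/kg = -154270 kJ/min
|Q| = 2571.1 kW

Q_c = 2570 kJ/s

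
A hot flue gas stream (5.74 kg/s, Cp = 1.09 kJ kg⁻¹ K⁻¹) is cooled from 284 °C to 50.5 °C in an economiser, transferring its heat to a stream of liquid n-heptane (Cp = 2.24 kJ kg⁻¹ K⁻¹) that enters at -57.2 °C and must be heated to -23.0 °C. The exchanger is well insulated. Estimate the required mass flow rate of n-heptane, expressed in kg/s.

Heat released by hot stream: Q = 5.74 × 1.09 × (284 − 50.5) = 1460.9 kJ/s
Energy balance on cold side (adiabatic exchanger): Q = ṁ_c·Cp_c·(T_c,out − T_c,in)
ṁ_c = 1460.9 / [2.24 × (-23.0 − -57.2)] = 19.07 kg/s

ṁ_c = 19.1 kg/s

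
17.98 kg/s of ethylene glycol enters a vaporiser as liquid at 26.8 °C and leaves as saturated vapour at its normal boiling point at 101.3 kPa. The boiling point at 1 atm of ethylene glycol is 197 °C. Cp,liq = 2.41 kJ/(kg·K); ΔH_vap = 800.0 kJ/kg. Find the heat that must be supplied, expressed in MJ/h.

liquid 26.8→197 °C: 410.18 kJ/kg
vaporisation at 197 °C: 800 kJ/kg
Δh = 410.18 + 800 = 1210.2 kJ/kg
Q = ṁ·Δh = 17.98 kg/s × 1210.2 kJ/kg = 21759 kJ/s
|Q| = 21759 kW = 78333 MJ/h

Q = 78300 MJ/h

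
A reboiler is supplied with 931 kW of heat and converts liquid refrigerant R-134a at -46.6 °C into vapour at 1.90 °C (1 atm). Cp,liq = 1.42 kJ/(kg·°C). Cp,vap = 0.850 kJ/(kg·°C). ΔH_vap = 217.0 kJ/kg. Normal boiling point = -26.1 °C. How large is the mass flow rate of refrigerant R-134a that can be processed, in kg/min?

Δh = 1.42×(-26.1−-46.6) + 217.0 + 0.850×(1.90−-26.1) = 269.91 kJ/kg
Q = 931 kW = 931 kJ/s = 55860 kJ/min
ṁ = Q/Δh = 55860 / 269.91 = 206.96 kg/min

ṁ = 207 kg/min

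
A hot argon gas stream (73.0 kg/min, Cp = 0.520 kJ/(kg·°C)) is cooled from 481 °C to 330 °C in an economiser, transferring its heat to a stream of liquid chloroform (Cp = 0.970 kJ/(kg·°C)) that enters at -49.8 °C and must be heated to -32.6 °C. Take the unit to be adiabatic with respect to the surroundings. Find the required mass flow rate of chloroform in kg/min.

Heat released by hot stream: Q = 73.0 × 0.520 × (481 − 330) = 5732 kJ/min
Energy balance on cold side (adiabatic exchanger): Q = ṁ_c·Cp_c·(T_c,out − T_c,in)
ṁ_c = 5732 / [0.970 × (-32.6 − -49.8)] = 343.56 kg/min

ṁ_c = 344 kg/min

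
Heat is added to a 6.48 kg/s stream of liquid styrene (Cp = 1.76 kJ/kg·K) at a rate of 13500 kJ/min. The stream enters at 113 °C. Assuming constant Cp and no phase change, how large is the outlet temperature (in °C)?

T_out = 133 °C

Q = 13500 kJ/min = 225 kJ/s
ΔT = Q/(ṁ·Cp) = 225/(6.48×1.76) = 19.729 K
T_out = 113 + 19.729 = 132.73 °C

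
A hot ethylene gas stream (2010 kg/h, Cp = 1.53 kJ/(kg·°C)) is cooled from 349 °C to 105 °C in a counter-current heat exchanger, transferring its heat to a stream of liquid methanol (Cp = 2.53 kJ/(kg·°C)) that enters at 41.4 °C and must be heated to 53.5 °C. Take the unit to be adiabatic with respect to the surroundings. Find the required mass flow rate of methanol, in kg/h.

Heat released by hot stream: Q = 2010 × 1.53 × (349 − 105) = 750370 kJ/h
Energy balance on cold side (adiabatic exchanger): Q = ṁ_c·Cp_c·(T_c,out − T_c,in)
ṁ_c = 750370 / [2.53 × (53.5 − 41.4)] = 24512 kg/h

ṁ_c = 24500 kg/h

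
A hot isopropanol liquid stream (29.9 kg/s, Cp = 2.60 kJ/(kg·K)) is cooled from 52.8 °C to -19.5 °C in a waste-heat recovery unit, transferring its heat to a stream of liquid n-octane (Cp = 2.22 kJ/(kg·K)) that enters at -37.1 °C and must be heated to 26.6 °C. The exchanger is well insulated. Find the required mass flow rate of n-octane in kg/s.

ṁ_c = 39.7 kg/s

Heat released by hot stream: Q = 29.9 × 2.60 × (52.8 − -19.5) = 5620.6 kJ/s
Energy balance on cold side (adiabatic exchanger): Q = ṁ_c·Cp_c·(T_c,out − T_c,in)
ṁ_c = 5620.6 / [2.22 × (26.6 − -37.1)] = 39.746 kg/s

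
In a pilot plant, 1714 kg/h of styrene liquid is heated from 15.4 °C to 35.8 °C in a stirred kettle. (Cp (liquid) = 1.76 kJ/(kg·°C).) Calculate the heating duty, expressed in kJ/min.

Q = 1030 kJ/min

Q = ṁ·Cp·ΔT = 1714 × 1.76 × (35.8 − 15.4) = 61539 kJ/h
Converting: 61539 / 3600 s = 17.094 kW
Heating duty = 1025.7 kJ/min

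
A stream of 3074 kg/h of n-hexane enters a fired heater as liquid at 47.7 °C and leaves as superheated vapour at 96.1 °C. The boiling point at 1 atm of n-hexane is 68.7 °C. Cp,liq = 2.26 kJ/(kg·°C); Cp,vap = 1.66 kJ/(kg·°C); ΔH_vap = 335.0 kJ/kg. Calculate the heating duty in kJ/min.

liquid 47.7→68.7 °C: 47.46 kJ/kg
vaporisation at 68.7 °C: 335 kJ/kg
vapour 68.7→96.1 °C: 45.484 kJ/kg
Δh = 47.46 + 335 + 45.484 = 427.94 kJ/kg
Q = ṁ·Δh = 3074 kg/h × 427.94 kJ/kg = 1.3155e+06 kJ/h
|Q| = 365.42 kW = 21925 kJ/min

Q = 21900 kJ/min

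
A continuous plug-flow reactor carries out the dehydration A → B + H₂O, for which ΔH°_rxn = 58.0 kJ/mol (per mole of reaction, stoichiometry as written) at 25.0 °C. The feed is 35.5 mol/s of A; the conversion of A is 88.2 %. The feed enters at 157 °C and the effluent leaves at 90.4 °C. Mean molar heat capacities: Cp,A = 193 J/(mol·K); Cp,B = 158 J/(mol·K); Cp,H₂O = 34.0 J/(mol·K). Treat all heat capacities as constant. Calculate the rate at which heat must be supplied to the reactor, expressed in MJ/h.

Extent of reaction ξ = 0.882 × 35.5 = 31.311 mol/s
Reaction term: ξ·ΔH°_rxn = 31.311 × 58.0 = 1816 kJ/s
Sensible, feed 157→25 °C: -904.4 kJ/s
Outlet flows (mol/s): A 4.189, B 31.311, H₂O 31.311
Sensible, products 25→90.4 °C: 446.04 kJ/s
Q = ΔH = 1357.7 kJ/s = 1357.7 kW
Heat supplied = 4887.6 MJ/h

Q_in = 4890 MJ/h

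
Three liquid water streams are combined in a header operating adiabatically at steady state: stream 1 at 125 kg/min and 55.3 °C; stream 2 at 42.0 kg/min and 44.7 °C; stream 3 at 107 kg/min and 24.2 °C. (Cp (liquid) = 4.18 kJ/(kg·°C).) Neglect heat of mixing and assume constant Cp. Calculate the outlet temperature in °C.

Energy balance with Q = 0: Σ ṁᵢCp,ᵢ(T_out − Tᵢ) = 0
T_out = Σ ṁᵢCp,ᵢTᵢ / Σ ṁᵢCp,ᵢ
      = 47565 / 1145.3 = 41.53 °C

T_out = 41.5 °C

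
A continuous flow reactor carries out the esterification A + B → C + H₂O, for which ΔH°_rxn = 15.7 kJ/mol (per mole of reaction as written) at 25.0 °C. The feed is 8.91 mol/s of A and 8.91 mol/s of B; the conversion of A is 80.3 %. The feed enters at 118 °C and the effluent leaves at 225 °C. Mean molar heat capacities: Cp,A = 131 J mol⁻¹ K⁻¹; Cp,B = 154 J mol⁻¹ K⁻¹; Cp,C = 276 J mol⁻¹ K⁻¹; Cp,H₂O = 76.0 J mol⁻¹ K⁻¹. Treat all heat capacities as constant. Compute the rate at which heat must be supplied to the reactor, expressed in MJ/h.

Q_in = 1730 MJ/h

Extent of reaction ξ = 0.803 × 8.91 = 7.1547 mol/s
Reaction term: ξ·ΔH°_rxn = 7.1547 × 15.7 = 112.33 kJ/s
Sensible, feed 118→25 °C: -236.16 kJ/s
Outlet flows (mol/s): A 1.7553, B 1.7553, C 7.1547, H₂O 7.1547
Sensible, products 25→225 °C: 603.74 kJ/s
Q = ΔH = 479.91 kJ/s = 479.91 kW
Heat supplied = 1727.7 MJ/h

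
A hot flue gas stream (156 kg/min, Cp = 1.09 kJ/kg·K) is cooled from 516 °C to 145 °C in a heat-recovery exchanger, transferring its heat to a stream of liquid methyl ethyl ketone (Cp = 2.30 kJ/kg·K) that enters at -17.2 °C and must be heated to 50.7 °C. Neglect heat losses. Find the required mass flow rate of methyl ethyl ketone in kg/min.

ṁ_c = 404 kg/min

Heat released by hot stream: Q = 156 × 1.09 × (516 − 145) = 63085 kJ/min
Energy balance on cold side (adiabatic exchanger): Q = ṁ_c·Cp_c·(T_c,out − T_c,in)
ṁ_c = 63085 / [2.30 × (50.7 − -17.2)] = 403.95 kg/min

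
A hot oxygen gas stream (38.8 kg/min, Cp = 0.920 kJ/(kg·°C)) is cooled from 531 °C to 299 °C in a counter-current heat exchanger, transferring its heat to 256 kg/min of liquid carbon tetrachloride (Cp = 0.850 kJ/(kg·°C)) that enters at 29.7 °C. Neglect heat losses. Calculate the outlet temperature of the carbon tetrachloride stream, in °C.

T_c,out = 67.8 °C

Heat released by hot stream: Q = 38.8 × 0.920 × (531 − 299) = 8281.5 kJ/min
Energy balance on cold side (adiabatic exchanger): Q = ṁ_c·Cp_c·(T_c,out − T_c,in)
T_c,out = 29.7 + 8281.5/(256 × 0.850) = 67.758 °C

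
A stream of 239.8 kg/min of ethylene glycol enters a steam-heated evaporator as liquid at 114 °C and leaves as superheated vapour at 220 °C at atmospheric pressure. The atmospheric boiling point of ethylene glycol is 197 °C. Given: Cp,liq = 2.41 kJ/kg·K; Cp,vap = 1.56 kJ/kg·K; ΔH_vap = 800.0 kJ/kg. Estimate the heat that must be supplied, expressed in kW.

Q = 4140 kW

liquid 114→197 °C: 200.03 kJ/kg
vaporisation at 197 °C: 800 kJ/kg
vapour 197→220 °C: 35.88 kJ/kg
Δh = 200.03 + 800 + 35.88 = 1035.9 kJ/kg
Q = ṁ·Δh = 239.8 kg/min × 1035.9 kJ/kg = 248410 kJ/min
|Q| = 4140.2 kW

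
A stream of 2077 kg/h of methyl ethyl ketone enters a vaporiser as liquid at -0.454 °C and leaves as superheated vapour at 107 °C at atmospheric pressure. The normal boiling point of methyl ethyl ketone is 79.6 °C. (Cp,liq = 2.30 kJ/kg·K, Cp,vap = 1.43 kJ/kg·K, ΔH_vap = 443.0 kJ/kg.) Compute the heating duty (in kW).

liquid -0.454→79.6 °C: 184.12 kJ/kg
vaporisation at 79.6 °C: 443 kJ/kg
vapour 79.6→107 °C: 39.182 kJ/kg
Δh = 184.12 + 443 + 39.182 = 666.31 kJ/kg
Q = ṁ·Δh = 2077 kg/h × 666.31 kJ/kg = 1.3839e+06 kJ/h
|Q| = 384.42 kW

Q = 384 kW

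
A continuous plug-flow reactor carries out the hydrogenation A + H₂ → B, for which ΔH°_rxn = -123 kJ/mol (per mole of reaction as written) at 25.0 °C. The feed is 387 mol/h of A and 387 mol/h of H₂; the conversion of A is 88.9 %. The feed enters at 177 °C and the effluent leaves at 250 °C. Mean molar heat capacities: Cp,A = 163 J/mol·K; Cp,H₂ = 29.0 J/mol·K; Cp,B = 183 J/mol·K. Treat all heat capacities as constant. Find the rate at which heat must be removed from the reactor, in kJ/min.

Q_out = 626 kJ/min

Extent of reaction ξ = 0.889 × 387 = 344.04 mol/h
Reaction term: ξ·ΔH°_rxn = 344.04 × -123 = -42317 kJ/h
Sensible, feed 177→25 °C: -11294 kJ/h
Outlet flows (mol/h): A 42.957, H₂ 42.957, B 344.04
Sensible, products 25→250 °C: 16022 kJ/h
Q = ΔH = -37590 kJ/h = -10.442 kW
Heat removed = 626.5 kJ/min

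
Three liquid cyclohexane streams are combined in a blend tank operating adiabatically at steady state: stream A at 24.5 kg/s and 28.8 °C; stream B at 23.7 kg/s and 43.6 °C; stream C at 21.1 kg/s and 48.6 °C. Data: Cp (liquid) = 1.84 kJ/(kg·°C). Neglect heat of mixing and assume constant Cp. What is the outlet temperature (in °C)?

T_out = 39.9 °C

No heat crosses the boundary, so H_out = H_in.
T_out = Σ ṁᵢCp,ᵢTᵢ / Σ ṁᵢCp,ᵢ
      = 5086.5 / 127.51 = 39.89 °C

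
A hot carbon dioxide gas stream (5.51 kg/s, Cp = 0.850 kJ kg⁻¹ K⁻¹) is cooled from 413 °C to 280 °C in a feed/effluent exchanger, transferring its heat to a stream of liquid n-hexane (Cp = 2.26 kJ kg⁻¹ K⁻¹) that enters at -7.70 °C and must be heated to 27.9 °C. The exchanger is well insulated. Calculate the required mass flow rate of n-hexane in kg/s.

ṁ_c = 7.74 kg/s

Heat released by hot stream: Q = 5.51 × 0.850 × (413 − 280) = 622.91 kJ/s
Energy balance on cold side (adiabatic exchanger): Q = ṁ_c·Cp_c·(T_c,out − T_c,in)
ṁ_c = 622.91 / [2.26 × (27.9 − -7.70)] = 7.7422 kg/s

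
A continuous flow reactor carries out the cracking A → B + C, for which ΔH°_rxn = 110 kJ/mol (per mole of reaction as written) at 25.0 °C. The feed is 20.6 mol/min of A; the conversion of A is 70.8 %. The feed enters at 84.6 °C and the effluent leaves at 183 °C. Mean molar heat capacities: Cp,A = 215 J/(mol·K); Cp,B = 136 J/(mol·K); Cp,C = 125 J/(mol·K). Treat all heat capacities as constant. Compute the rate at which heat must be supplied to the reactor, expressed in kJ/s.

Extent of reaction ξ = 0.708 × 20.6 = 14.585 mol/min
Reaction term: ξ·ΔH°_rxn = 14.585 × 110 = 1604.3 kJ/min
Sensible, feed 84.6→25 °C: -263.97 kJ/min
Outlet flows (mol/min): A 6.0152, B 14.585, C 14.585
Sensible, products 25→183 °C: 805.78 kJ/min
Q = ΔH = 2146.1 kJ/min = 35.769 kW
Heat supplied = 35.769 kJ/s

Q_in = 35.8 kJ/s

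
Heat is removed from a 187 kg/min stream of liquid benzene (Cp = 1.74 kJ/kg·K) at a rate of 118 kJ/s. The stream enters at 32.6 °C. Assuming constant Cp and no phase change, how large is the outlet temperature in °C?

T_out = 10.8 °C

Q = 118 kJ/s = 7080 kJ/min
ΔT = Q/(ṁ·Cp) = 7080/(187×1.74) = 21.759 K
T_out = 32.6 − 21.759 = 10.841 °C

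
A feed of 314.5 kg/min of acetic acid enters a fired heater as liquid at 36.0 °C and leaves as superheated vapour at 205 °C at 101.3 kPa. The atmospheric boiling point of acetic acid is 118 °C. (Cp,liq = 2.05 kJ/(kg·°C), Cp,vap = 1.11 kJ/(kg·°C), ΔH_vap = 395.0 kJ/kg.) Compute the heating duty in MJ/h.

liquid 36.0→118 °C: 168.1 kJ/kg
vaporisation at 118 °C: 395 kJ/kg
vapour 118→205 °C: 96.57 kJ/kg
Δh = 168.1 + 395 + 96.57 = 659.67 kJ/kg
Q = ṁ·Δh = 314.5 kg/min × 659.67 kJ/kg = 207470 kJ/min
|Q| = 3457.8 kW = 12448 MJ/h

Q = 12400 MJ/h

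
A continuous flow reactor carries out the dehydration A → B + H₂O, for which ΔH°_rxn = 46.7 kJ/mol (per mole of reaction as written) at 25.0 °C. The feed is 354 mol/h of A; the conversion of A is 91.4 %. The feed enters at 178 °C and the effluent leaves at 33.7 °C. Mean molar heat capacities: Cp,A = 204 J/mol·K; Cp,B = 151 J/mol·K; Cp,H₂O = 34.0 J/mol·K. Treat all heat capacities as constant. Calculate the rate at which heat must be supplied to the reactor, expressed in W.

Extent of reaction ξ = 0.914 × 354 = 323.56 mol/h
Reaction term: ξ·ΔH°_rxn = 323.56 × 46.7 = 15110 kJ/h
Sensible, feed 178→25 °C: -11049 kJ/h
Outlet flows (mol/h): A 30.444, B 323.56, H₂O 323.56
Sensible, products 25→33.7 °C: 574.8 kJ/h
Q = ΔH = 4635.8 kJ/h = 1.2877 kW
Heat supplied = 1287.7 W

Q_in = 1290 W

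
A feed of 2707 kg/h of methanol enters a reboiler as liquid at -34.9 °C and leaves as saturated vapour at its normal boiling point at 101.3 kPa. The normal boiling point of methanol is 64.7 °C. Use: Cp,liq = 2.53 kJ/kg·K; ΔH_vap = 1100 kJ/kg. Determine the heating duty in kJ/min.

liquid -34.9→64.7 °C: 251.99 kJ/kg
vaporisation at 64.7 °C: 1100 kJ/kg
Δh = 251.99 + 1100 = 1352 kJ/kg
Q = ṁ·Δh = 2707 kg/h × 1352 kJ/kg = 3.6598e+06 kJ/h
|Q| = 1016.6 kW = 60997 kJ/min

Q = 61000 kJ/min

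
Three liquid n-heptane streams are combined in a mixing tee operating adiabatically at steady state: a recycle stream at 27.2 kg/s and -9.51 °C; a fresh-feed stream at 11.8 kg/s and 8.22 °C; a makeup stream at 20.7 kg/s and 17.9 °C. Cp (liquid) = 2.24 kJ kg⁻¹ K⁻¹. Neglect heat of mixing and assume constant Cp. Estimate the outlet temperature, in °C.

No heat crosses the boundary, so H_out = H_in.
T_out = Σ ṁᵢCp,ᵢTᵢ / Σ ṁᵢCp,ᵢ
      = 467.83 / 133.73 = 3.4984 °C

T_out = 3.50 °C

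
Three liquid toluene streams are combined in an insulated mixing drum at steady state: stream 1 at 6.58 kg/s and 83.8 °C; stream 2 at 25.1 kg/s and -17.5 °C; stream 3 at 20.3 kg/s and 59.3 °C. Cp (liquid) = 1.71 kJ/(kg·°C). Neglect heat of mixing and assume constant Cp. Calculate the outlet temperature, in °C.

No heat crosses the boundary, so H_out = H_in.
T_out = Σ ṁᵢCp,ᵢTᵢ / Σ ṁᵢCp,ᵢ
      = 2250.3 / 88.886 = 25.316 °C

T_out = 25.3 °C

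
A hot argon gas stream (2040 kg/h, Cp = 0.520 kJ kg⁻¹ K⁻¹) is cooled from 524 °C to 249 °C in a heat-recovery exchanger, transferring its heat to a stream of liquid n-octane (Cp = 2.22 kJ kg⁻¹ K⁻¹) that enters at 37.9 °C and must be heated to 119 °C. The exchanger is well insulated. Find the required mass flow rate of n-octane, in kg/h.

Heat released by hot stream: Q = 2040 × 0.520 × (524 − 249) = 291720 kJ/h
Energy balance on cold side (adiabatic exchanger): Q = ṁ_c·Cp_c·(T_c,out − T_c,in)
ṁ_c = 291720 / [2.22 × (119 − 37.9)] = 1620.3 kg/h

ṁ_c = 1620 kg/h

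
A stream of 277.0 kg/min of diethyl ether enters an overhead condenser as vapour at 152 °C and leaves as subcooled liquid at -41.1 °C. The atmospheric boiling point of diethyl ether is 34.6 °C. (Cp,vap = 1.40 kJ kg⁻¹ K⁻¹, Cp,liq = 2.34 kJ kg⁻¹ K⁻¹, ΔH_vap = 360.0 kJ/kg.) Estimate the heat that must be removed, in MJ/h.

Q_c = 11700 MJ/h

vapour 152→34.6 °C: -164.36 kJ/kg
condensation at 34.6 °C: -360 kJ/kg
liquid 34.6→-41.1 °C: -177.14 kJ/kg
Δh = -164.36 + -360 + -177.14 = -701.5 kJ/kg
Q = ṁ·Δh = 277.0 kg/min × -701.5 kJ/kg = -194310 kJ/min
|Q| = 3238.6 kW = 11659 MJ/h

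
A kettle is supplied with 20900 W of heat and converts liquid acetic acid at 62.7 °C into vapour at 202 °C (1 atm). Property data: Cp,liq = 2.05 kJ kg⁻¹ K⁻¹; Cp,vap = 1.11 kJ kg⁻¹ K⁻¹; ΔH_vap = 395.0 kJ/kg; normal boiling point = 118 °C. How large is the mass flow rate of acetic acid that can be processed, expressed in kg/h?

Δh = 2.05×(118−62.7) + 395.0 + 1.11×(202−118) = 601.61 kJ/kg
Q = 20900 W = 20.9 kJ/s = 75240 kJ/h
ṁ = Q/Δh = 75240 / 601.61 = 125.07 kg/h

ṁ = 125 kg/h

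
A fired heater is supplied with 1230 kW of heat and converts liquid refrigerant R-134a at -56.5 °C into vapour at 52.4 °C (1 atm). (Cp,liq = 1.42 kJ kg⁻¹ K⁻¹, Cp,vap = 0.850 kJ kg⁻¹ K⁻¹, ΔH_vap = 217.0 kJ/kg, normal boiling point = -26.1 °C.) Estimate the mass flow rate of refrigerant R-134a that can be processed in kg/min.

ṁ = 226 kg/min

Δh = 1.42×(-26.1−-56.5) + 217.0 + 0.850×(52.4−-26.1) = 326.89 kJ/kg
Q = 1230 kW = 1230 kJ/s = 73800 kJ/min
ṁ = Q/Δh = 73800 / 326.89 = 225.76 kg/min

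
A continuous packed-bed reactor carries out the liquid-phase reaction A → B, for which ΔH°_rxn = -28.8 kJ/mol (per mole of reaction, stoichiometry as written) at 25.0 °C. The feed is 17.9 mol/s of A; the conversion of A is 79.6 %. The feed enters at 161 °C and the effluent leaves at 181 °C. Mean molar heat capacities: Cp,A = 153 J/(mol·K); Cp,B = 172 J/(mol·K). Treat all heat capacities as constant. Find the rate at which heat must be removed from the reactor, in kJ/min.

Extent of reaction ξ = 0.796 × 17.9 = 14.248 mol/s
Reaction term: ξ·ΔH°_rxn = 14.248 × -28.8 = -410.35 kJ/s
Sensible, feed 161→25 °C: -372.46 kJ/s
Outlet flows (mol/s): A 3.6516, B 14.248
Sensible, products 25→181 °C: 469.47 kJ/s
Q = ΔH = -313.35 kJ/s = -313.35 kW
Heat removed = 18801 kJ/min

Q_out = 18800 kJ/min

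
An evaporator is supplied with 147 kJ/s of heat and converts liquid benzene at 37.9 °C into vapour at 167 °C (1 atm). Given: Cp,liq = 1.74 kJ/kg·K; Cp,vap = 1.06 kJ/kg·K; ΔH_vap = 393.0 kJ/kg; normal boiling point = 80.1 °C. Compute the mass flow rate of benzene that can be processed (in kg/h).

Δh = 1.74×(80.1−37.9) + 393.0 + 1.06×(167−80.1) = 558.54 kJ/kg
Q = 147 kJ/s = 147 kJ/s = 529200 kJ/h
ṁ = Q/Δh = 529200 / 558.54 = 947.47 kg/h

ṁ = 947 kg/h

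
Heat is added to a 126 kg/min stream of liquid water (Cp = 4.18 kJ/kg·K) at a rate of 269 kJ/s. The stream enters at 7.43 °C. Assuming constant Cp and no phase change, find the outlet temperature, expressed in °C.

Q = 269 kJ/s = 16140 kJ/min
ΔT = Q/(ṁ·Cp) = 16140/(126×4.18) = 30.645 K
T_out = 7.43 + 30.645 = 38.075 °C

T_out = 38.1 °C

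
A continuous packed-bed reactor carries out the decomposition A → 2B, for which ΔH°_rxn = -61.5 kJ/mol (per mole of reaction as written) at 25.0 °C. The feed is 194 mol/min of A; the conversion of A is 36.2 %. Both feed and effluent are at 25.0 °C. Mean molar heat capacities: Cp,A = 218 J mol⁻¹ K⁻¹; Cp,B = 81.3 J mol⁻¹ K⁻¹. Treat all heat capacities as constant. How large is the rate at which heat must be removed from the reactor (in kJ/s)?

Extent of reaction ξ = 0.362 × 194 = 70.228 mol/min
Reaction term: ξ·ΔH°_rxn = 70.228 × -61.5 = -4319 kJ/min
Q = ΔH = -4319 kJ/min = -71.984 kW
Heat removed = 71.984 kJ/s

Q_out = 72.0 kJ/s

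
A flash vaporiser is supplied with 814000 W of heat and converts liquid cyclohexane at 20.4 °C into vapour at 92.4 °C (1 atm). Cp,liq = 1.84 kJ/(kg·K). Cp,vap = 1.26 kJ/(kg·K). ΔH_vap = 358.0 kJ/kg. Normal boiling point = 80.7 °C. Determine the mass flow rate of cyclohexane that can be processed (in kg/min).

ṁ = 101 kg/min

Δh = 1.84×(80.7−20.4) + 358.0 + 1.26×(92.4−80.7) = 483.69 kJ/kg
Q = 814000 W = 814 kJ/s = 48840 kJ/min
ṁ = Q/Δh = 48840 / 483.69 = 100.97 kg/min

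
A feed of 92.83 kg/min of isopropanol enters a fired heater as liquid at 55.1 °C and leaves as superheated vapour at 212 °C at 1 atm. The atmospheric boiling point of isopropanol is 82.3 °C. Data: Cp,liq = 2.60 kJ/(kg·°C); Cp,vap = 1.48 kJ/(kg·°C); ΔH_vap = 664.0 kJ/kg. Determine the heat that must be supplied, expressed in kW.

Q = 1430 kW

liquid 55.1→82.3 °C: 70.72 kJ/kg
vaporisation at 82.3 °C: 664 kJ/kg
vapour 82.3→212 °C: 191.96 kJ/kg
Δh = 70.72 + 664 + 191.96 = 926.68 kJ/kg
Q = ṁ·Δh = 92.83 kg/min × 926.68 kJ/kg = 86023 kJ/min
|Q| = 1433.7 kW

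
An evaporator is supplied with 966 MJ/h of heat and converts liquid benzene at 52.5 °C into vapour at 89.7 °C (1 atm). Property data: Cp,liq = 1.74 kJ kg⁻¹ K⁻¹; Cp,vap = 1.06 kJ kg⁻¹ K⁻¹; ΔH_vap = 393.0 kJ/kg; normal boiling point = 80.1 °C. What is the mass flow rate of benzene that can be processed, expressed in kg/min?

ṁ = 35.7 kg/min

Δh = 1.74×(80.1−52.5) + 393.0 + 1.06×(89.7−80.1) = 451.2 kJ/kg
Q = 966 MJ/h = 268.33 kJ/s = 16100 kJ/min
ṁ = Q/Δh = 16100 / 451.2 = 35.683 kg/min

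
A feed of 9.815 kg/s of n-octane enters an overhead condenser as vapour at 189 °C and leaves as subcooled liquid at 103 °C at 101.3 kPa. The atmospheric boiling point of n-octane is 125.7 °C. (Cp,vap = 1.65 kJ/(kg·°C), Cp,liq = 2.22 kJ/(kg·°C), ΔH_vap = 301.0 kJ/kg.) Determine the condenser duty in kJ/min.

Q_c = 268000 kJ/min

vapour 189→125.7 °C: -104.44 kJ/kg
condensation at 125.7 °C: -301 kJ/kg
liquid 125.7→103 °C: -50.394 kJ/kg
Δh = -104.44 + -301 + -50.394 = -455.84 kJ/kg
Q = ṁ·Δh = 9.815 kg/s × -455.84 kJ/kg = -4474.1 kJ/s
|Q| = 4474.1 kW = 268440 kJ/min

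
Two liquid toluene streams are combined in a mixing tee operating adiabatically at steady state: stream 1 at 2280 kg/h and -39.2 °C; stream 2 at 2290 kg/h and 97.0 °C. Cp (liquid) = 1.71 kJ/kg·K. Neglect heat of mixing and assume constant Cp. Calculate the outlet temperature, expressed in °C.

Adiabatic, steady state ⇒ Σ ṁᵢCp,ᵢ(T_out − Tᵢ) = 0
Σ ṁᵢCp,ᵢTᵢ = 2280×1.71×-39.2 + 2290×1.71×97.0 = 227010
Σ ṁᵢCp,ᵢ = 2280×1.71 + 2290×1.71 = 7814.7
T_out = 227010 / 7814.7 = 29.049 °C

T_out = 29.0 °C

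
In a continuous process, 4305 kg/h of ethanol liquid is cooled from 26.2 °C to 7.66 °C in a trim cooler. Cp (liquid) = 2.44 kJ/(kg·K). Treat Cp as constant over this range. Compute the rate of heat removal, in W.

Q_c = 54100 W

Q = ṁ·Cp·ΔT = 4305 × 2.44 × (7.66 − 26.2) = -194750 kJ/h
Converting: 194750 / 3600 s = 54.097 kW
Cooling duty = 54097 W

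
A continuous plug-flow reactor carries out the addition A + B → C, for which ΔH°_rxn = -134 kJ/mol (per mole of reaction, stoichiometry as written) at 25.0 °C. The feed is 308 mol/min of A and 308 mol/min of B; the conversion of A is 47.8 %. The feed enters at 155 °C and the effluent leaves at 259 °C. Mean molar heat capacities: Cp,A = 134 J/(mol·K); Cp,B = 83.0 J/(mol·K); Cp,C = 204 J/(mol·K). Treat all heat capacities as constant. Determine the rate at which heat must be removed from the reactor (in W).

Extent of reaction ξ = 0.478 × 308 = 147.22 mol/min
Reaction term: ξ·ΔH°_rxn = 147.22 × -134 = -19728 kJ/min
Sensible, feed 155→25 °C: -8688.7 kJ/min
Outlet flows (mol/min): A 160.78, B 160.78, C 147.22
Sensible, products 25→259 °C: 15192 kJ/min
Q = ΔH = -13225 kJ/min = -220.42 kW
Heat removed = 220420 W

Q_out = 220000 W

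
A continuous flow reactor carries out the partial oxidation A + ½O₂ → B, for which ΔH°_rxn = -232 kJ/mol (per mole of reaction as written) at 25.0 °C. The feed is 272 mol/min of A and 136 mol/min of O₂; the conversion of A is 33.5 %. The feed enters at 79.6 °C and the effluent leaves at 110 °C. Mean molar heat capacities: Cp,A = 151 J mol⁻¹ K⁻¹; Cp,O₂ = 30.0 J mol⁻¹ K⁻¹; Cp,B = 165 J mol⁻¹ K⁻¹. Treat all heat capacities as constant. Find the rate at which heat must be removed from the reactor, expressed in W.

Q_out = 330000 W

Extent of reaction ξ = 0.335 × 272 = 91.12 mol/min
Reaction term: ξ·ΔH°_rxn = 91.12 × -232 = -21140 kJ/min
Sensible, feed 79.6→25 °C: -2465.3 kJ/min
Outlet flows (mol/min): A 180.88, O₂ 90.44, B 91.12
Sensible, products 25→110 °C: 3830.2 kJ/min
Q = ΔH = -19775 kJ/min = -329.58 kW
Heat removed = 329580 W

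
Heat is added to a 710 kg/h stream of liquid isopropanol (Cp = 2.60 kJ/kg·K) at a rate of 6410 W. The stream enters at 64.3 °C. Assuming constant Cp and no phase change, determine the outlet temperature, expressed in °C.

T_out = 76.8 °C

Q = 6410 W = 23076 kJ/h
ΔT = Q/(ṁ·Cp) = 23076/(710×2.60) = 12.501 K
T_out = 64.3 + 12.501 = 76.801 °C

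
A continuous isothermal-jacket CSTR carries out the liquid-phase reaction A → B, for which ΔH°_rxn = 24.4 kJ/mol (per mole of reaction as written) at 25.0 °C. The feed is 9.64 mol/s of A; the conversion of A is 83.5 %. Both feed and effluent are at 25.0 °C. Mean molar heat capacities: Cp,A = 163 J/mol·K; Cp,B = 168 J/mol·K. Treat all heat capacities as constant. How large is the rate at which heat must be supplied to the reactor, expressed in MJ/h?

Q_in = 707 MJ/h

Extent of reaction ξ = 0.835 × 9.64 = 8.0494 mol/s
Reaction term: ξ·ΔH°_rxn = 8.0494 × 24.4 = 196.41 kJ/s
Q = ΔH = 196.41 kJ/s = 196.41 kW
Heat supplied = 707.06 MJ/h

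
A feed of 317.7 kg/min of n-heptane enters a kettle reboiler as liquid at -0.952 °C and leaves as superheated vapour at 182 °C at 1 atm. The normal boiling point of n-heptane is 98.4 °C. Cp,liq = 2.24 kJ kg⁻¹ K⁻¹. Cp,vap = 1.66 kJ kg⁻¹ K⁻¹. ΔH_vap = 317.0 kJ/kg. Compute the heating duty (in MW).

Q = 3.59 MW

liquid -0.952→98.4 °C: 222.55 kJ/kg
vaporisation at 98.4 °C: 317 kJ/kg
vapour 98.4→182 °C: 138.78 kJ/kg
Δh = 222.55 + 317 + 138.78 = 678.32 kJ/kg
Q = ṁ·Δh = 317.7 kg/min × 678.32 kJ/kg = 215500 kJ/min
|Q| = 3591.7 kW = 3.5917 MW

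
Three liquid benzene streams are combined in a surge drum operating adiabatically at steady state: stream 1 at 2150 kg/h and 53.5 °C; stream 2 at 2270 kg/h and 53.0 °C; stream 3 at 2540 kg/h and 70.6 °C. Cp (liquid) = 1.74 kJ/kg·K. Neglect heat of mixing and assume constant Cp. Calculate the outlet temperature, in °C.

No heat crosses the boundary, so H_out = H_in.
Σ ṁᵢCp,ᵢTᵢ = 2150×1.74×53.5 + 2270×1.74×53.0 + 2540×1.74×70.6 = 721510
Σ ṁᵢCp,ᵢ = 2150×1.74 + 2270×1.74 + 2540×1.74 = 12110
T_out = 721510 / 12110 = 59.577 °C

T_out = 59.6 °C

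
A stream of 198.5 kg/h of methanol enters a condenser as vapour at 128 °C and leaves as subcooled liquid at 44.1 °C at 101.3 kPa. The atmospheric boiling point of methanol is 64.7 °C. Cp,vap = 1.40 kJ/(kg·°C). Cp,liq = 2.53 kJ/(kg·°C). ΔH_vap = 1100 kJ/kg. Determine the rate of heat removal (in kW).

vapour 128→64.7 °C: -88.62 kJ/kg
condensation at 64.7 °C: -1100 kJ/kg
liquid 64.7→44.1 °C: -52.118 kJ/kg
Δh = -88.62 + -1100 + -52.118 = -1240.7 kJ/kg
Q = ṁ·Δh = 198.5 kg/h × -1240.7 kJ/kg = -246290 kJ/h
|Q| = 68.413 kW

Q_c = 68.4 kW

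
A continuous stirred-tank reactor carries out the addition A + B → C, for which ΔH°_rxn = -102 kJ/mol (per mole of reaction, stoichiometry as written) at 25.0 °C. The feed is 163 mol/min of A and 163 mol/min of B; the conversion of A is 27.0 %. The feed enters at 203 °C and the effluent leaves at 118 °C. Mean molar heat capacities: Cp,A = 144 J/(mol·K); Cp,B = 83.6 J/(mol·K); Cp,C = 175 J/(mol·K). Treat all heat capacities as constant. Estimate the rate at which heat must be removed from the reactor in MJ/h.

Q_out = 471 MJ/h

Extent of reaction ξ = 0.270 × 163 = 44.01 mol/min
Reaction term: ξ·ΔH°_rxn = 44.01 × -102 = -4489 kJ/min
Sensible, feed 203→25 °C: -6603.6 kJ/min
Outlet flows (mol/min): A 118.99, B 118.99, C 44.01
Sensible, products 25→118 °C: 3234.9 kJ/min
Q = ΔH = -7857.7 kJ/min = -130.96 kW
Heat removed = 471.46 MJ/h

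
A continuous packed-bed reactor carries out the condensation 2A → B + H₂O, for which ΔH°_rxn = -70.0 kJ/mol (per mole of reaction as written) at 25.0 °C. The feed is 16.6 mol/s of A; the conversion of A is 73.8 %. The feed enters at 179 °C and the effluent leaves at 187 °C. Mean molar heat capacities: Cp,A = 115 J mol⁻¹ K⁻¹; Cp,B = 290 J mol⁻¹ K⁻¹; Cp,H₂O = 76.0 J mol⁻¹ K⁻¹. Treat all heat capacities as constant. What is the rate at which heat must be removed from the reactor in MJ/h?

Extent of reaction ξ = 0.738 × 16.6 / 2 = 6.1254 mol/s
Reaction term: ξ·ΔH°_rxn = 6.1254 × -70.0 = -428.78 kJ/s
Sensible, feed 179→25 °C: -293.99 kJ/s
Outlet flows (mol/s): A 4.3492, B 6.1254, H₂O 6.1254
Sensible, products 25→187 °C: 444.21 kJ/s
Q = ΔH = -278.55 kJ/s = -278.55 kW
Heat removed = 1002.8 MJ/h

Q_out = 1000 MJ/h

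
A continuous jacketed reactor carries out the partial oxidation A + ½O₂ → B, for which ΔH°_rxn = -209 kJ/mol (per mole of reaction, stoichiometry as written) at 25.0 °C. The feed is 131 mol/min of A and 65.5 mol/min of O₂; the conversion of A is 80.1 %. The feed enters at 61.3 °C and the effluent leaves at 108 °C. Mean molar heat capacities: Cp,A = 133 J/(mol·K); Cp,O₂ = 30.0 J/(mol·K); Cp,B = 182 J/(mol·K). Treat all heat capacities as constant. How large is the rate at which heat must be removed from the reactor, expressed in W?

Extent of reaction ξ = 0.801 × 131 = 104.93 mol/min
Reaction term: ξ·ΔH°_rxn = 104.93 × -209 = -21931 kJ/min
Sensible, feed 61.3→25 °C: -703.78 kJ/min
Outlet flows (mol/min): A 26.069, O₂ 13.034, B 104.93
Sensible, products 25→108 °C: 1905.3 kJ/min
Q = ΔH = -20729 kJ/min = -345.48 kW
Heat removed = 345480 W

Q_out = 345000 W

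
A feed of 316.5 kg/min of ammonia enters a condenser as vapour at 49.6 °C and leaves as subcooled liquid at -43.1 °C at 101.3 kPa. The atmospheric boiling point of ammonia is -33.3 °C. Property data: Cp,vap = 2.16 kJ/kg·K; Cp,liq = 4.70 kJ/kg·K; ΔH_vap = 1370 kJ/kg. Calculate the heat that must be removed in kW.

vapour 49.6→-33.3 °C: -179.06 kJ/kg
condensation at -33.3 °C: -1370 kJ/kg
liquid -33.3→-43.1 °C: -46.06 kJ/kg
Δh = -179.06 + -1370 + -46.06 = -1595.1 kJ/kg
Q = ṁ·Δh = 316.5 kg/min × -1595.1 kJ/kg = -504860 kJ/min
|Q| = 8414.3 kW

Q_c = 8410 kW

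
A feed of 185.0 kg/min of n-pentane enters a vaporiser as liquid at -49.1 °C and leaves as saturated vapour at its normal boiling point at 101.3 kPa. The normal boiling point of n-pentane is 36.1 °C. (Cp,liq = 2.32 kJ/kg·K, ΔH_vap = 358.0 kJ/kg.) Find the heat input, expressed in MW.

liquid -49.1→36.1 °C: 197.66 kJ/kg
vaporisation at 36.1 °C: 358 kJ/kg
Δh = 197.66 + 358 = 555.66 kJ/kg
Q = ṁ·Δh = 185.0 kg/min × 555.66 kJ/kg = 102800 kJ/min
|Q| = 1713.3 kW = 1.7133 MW

Q = 1.71 MW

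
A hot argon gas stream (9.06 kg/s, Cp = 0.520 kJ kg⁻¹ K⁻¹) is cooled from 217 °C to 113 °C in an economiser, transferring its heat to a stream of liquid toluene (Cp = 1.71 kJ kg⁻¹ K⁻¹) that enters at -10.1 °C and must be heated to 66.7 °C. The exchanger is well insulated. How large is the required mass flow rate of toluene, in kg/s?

Heat released by hot stream: Q = 9.06 × 0.520 × (217 − 113) = 489.96 kJ/s
Energy balance on cold side (adiabatic exchanger): Q = ṁ_c·Cp_c·(T_c,out − T_c,in)
ṁ_c = 489.96 / [1.71 × (66.7 − -10.1)] = 3.7308 kg/s

ṁ_c = 3.73 kg/s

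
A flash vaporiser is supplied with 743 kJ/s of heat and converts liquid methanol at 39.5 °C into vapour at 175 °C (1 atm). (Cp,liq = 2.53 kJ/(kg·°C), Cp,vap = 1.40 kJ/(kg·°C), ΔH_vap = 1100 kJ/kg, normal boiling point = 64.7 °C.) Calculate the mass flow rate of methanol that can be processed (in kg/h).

Δh = 2.53×(64.7−39.5) + 1100 + 1.40×(175−64.7) = 1318.2 kJ/kg
Q = 743 kJ/s = 743 kJ/s = 2.6748e+06 kJ/h
ṁ = Q/Δh = 2.6748e+06 / 1318.2 = 2029.2 kg/h

ṁ = 2030 kg/h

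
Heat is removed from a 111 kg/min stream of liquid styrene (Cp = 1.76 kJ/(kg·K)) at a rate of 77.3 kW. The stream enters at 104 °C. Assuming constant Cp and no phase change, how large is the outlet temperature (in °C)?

T_out = 80.3 °C

Q = 77.3 kW = 4638 kJ/min
ΔT = Q/(ṁ·Cp) = 4638/(111×1.76) = 23.741 K
T_out = 104 − 23.741 = 80.259 °C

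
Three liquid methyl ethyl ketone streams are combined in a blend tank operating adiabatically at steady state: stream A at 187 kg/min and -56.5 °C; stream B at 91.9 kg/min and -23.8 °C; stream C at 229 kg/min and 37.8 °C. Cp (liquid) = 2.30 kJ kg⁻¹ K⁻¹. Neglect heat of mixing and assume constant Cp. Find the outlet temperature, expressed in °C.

T_out = -8.07 °C

Energy balance with Q = 0: Σ ṁᵢCp,ᵢ(T_out − Tᵢ) = 0
T_out = Σ ṁᵢCp,ᵢTᵢ / Σ ṁᵢCp,ᵢ
      = -9422 / 1168.2 = -8.0656 °C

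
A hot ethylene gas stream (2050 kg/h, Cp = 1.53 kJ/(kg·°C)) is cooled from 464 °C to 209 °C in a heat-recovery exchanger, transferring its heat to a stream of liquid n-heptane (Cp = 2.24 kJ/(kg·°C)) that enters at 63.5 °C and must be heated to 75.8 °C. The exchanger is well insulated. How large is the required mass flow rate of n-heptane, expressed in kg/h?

Heat released by hot stream: Q = 2050 × 1.53 × (464 − 209) = 799810 kJ/h
Energy balance on cold side (adiabatic exchanger): Q = ṁ_c·Cp_c·(T_c,out − T_c,in)
ṁ_c = 799810 / [2.24 × (75.8 − 63.5)] = 29029 kg/h

ṁ_c = 29000 kg/h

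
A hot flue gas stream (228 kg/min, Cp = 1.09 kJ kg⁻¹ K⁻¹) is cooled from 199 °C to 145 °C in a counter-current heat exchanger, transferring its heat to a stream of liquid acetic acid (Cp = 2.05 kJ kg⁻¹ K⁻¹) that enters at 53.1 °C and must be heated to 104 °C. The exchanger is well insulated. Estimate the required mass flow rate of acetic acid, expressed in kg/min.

ṁ_c = 129 kg/min

Heat released by hot stream: Q = 228 × 1.09 × (199 − 145) = 13420 kJ/min
Energy balance on cold side (adiabatic exchanger): Q = ṁ_c·Cp_c·(T_c,out − T_c,in)
ṁ_c = 13420 / [2.05 × (104 − 53.1)] = 128.61 kg/min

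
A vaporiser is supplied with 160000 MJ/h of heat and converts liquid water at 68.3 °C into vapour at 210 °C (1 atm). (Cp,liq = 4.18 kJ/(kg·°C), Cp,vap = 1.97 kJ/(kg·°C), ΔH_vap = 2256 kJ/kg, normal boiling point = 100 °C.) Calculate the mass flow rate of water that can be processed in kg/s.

Δh = 4.18×(100−68.3) + 2256 + 1.97×(210−100) = 2605.2 kJ/kg
Q = 160000 MJ/h = 44444 kJ/s = 44444 kJ/s
ṁ = Q/Δh = 44444 / 2605.2 = 17.06 kg/s

ṁ = 17.1 kg/s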